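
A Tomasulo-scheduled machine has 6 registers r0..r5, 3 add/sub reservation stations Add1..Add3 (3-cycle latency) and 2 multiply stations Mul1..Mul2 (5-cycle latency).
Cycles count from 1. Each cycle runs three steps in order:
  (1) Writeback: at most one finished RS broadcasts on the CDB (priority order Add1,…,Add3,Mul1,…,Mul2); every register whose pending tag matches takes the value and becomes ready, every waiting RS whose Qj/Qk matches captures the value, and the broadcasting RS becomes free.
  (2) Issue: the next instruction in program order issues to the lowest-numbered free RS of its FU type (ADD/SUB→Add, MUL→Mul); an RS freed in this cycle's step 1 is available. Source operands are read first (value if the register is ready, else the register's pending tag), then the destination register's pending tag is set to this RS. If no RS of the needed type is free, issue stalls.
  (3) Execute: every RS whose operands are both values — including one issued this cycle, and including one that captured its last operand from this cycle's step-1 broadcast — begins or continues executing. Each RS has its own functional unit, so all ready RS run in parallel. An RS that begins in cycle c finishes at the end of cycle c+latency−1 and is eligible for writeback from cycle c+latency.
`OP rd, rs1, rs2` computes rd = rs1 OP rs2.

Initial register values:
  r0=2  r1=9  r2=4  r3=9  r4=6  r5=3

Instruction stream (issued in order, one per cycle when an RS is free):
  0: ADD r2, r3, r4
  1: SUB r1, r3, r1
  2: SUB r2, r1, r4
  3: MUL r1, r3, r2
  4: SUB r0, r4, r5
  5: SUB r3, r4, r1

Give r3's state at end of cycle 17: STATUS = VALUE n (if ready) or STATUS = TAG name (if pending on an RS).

STATUS = VALUE 60

c1: issue ADD r2<-Add1 | r0:2,r1:9,r2:Add1,r3:9,r4:6,r5:3
c2: issue SUB r1<-Add2 | r0:2,r1:Add2,r2:Add1,r3:9,r4:6,r5:3
c3: issue SUB r2<-Add3 | r0:2,r1:Add2,r2:Add3,r3:9,r4:6,r5:3
c4: CDB Add1=15; issue MUL r1<-Mul1 | r0:2,r1:Mul1,r2:Add3,r3:9,r4:6,r5:3
c5: CDB Add2=0; issue SUB r0<-Add1 | r0:Add1,r1:Mul1,r2:Add3,r3:9,r4:6,r5:3
c6: issue SUB r3<-Add2 | r0:Add1,r1:Mul1,r2:Add3,r3:Add2,r4:6,r5:3
c7: - | r0:Add1,r1:Mul1,r2:Add3,r3:Add2,r4:6,r5:3
c8: CDB Add1=3 | r0:3,r1:Mul1,r2:Add3,r3:Add2,r4:6,r5:3
c9: CDB Add3=-6 | r0:3,r1:Mul1,r2:-6,r3:Add2,r4:6,r5:3
c10: - | r0:3,r1:Mul1,r2:-6,r3:Add2,r4:6,r5:3
c11: - | r0:3,r1:Mul1,r2:-6,r3:Add2,r4:6,r5:3
c12: - | r0:3,r1:Mul1,r2:-6,r3:Add2,r4:6,r5:3
c13: - | r0:3,r1:Mul1,r2:-6,r3:Add2,r4:6,r5:3
c14: CDB Mul1=-54 | r0:3,r1:-54,r2:-6,r3:Add2,r4:6,r5:3
c15: - | r0:3,r1:-54,r2:-6,r3:Add2,r4:6,r5:3
c16: - | r0:3,r1:-54,r2:-6,r3:Add2,r4:6,r5:3
c17: CDB Add2=60 | r0:3,r1:-54,r2:-6,r3:60,r4:6,r5:3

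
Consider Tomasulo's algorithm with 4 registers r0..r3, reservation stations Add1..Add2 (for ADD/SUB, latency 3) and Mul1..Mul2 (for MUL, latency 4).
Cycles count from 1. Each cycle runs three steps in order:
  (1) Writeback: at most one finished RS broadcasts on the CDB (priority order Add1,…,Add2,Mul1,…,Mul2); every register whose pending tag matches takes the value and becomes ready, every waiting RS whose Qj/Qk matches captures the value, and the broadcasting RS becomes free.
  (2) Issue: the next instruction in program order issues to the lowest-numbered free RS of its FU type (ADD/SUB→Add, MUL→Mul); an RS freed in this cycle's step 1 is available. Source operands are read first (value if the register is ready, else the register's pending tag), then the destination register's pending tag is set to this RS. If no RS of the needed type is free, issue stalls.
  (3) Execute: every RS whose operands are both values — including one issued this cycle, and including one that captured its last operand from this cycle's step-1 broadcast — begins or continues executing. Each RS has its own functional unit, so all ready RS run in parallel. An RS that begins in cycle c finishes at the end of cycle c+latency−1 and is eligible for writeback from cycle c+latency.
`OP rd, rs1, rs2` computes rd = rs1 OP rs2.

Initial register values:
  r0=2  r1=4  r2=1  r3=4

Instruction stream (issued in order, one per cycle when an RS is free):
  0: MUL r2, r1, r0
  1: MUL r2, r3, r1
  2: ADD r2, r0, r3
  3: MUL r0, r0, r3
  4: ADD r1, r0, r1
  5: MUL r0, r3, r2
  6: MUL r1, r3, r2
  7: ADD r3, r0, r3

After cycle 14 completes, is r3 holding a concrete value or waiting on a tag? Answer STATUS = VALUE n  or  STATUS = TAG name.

STATUS = VALUE 28

c1: issue MUL r2<-Mul1 | r0:2,r1:4,r2:Mul1,r3:4
c2: issue MUL r2<-Mul2 | r0:2,r1:4,r2:Mul2,r3:4
c3: issue ADD r2<-Add1 | r0:2,r1:4,r2:Add1,r3:4
c4: stall | r0:2,r1:4,r2:Add1,r3:4
c5: CDB Mul1=8; issue MUL r0<-Mul1 | r0:Mul1,r1:4,r2:Add1,r3:4
c6: CDB Add1=6; issue ADD r1<-Add1 | r0:Mul1,r1:Add1,r2:6,r3:4
c7: CDB Mul2=16; issue MUL r0<-Mul2 | r0:Mul2,r1:Add1,r2:6,r3:4
c8: stall | r0:Mul2,r1:Add1,r2:6,r3:4
c9: CDB Mul1=8; issue MUL r1<-Mul1 | r0:Mul2,r1:Mul1,r2:6,r3:4
c10: issue ADD r3<-Add2 | r0:Mul2,r1:Mul1,r2:6,r3:Add2
c11: CDB Mul2=24 | r0:24,r1:Mul1,r2:6,r3:Add2
c12: CDB Add1=12 | r0:24,r1:Mul1,r2:6,r3:Add2
c13: CDB Mul1=24 | r0:24,r1:24,r2:6,r3:Add2
c14: CDB Add2=28 | r0:24,r1:24,r2:6,r3:28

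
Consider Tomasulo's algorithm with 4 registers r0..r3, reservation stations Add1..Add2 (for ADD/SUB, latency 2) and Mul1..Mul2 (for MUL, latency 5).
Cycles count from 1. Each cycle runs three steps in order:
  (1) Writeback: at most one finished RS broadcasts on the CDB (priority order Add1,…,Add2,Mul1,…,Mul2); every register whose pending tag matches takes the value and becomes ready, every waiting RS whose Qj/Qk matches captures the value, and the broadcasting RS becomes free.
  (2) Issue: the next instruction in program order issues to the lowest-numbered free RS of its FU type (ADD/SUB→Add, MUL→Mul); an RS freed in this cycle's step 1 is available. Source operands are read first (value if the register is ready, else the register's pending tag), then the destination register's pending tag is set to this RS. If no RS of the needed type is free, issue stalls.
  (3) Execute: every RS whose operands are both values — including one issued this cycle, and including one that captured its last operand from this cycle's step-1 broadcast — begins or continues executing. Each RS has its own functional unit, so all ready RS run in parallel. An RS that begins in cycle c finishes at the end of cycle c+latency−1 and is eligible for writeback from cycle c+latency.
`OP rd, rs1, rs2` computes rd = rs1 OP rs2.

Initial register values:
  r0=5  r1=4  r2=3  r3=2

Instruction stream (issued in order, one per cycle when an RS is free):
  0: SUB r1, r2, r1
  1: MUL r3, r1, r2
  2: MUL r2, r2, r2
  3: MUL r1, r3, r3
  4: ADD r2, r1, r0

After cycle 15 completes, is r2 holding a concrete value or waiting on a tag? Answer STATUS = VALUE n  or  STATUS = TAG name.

STATUS = VALUE 14

  c1: issue SUB r1<-Add1  regs: r0:5,r1:Add1,r2:3,r3:2
  c2: issue MUL r3<-Mul1  regs: r0:5,r1:Add1,r2:3,r3:Mul1
  c3: CDB Add1=-1; issue MUL r2<-Mul2  regs: r0:5,r1:-1,r2:Mul2,r3:Mul1
  c4: stall  regs: r0:5,r1:-1,r2:Mul2,r3:Mul1
  c5: stall  regs: r0:5,r1:-1,r2:Mul2,r3:Mul1
  c6: stall  regs: r0:5,r1:-1,r2:Mul2,r3:Mul1
  c7: stall  regs: r0:5,r1:-1,r2:Mul2,r3:Mul1
  c8: CDB Mul1=-3; issue MUL r1<-Mul1  regs: r0:5,r1:Mul1,r2:Mul2,r3:-3
  c9: CDB Mul2=9; issue ADD r2<-Add1  regs: r0:5,r1:Mul1,r2:Add1,r3:-3
  c10: -  regs: r0:5,r1:Mul1,r2:Add1,r3:-3
  c11: -  regs: r0:5,r1:Mul1,r2:Add1,r3:-3
  c12: -  regs: r0:5,r1:Mul1,r2:Add1,r3:-3
  c13: CDB Mul1=9  regs: r0:5,r1:9,r2:Add1,r3:-3
  c14: -  regs: r0:5,r1:9,r2:Add1,r3:-3
  c15: CDB Add1=14  regs: r0:5,r1:9,r2:14,r3:-3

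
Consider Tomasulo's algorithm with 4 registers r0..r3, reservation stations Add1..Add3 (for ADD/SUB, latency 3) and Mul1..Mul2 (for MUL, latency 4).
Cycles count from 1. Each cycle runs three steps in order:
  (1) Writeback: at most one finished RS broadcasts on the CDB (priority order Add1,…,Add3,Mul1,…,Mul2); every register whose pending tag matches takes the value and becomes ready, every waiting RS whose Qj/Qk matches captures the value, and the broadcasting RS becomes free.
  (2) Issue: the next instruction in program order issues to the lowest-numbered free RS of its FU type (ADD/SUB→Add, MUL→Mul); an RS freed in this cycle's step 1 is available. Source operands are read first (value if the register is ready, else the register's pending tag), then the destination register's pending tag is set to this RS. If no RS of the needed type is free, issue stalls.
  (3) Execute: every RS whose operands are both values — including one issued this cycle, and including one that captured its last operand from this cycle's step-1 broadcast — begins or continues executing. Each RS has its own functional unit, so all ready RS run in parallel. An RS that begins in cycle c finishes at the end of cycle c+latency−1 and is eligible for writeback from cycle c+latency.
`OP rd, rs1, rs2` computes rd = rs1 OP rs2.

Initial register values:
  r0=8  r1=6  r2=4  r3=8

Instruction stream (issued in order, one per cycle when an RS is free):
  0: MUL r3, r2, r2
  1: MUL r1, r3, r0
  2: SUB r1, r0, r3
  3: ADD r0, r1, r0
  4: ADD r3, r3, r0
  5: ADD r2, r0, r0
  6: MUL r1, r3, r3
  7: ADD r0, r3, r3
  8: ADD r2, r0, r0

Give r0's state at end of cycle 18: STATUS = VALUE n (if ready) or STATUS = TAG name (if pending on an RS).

cycle 1: issue MUL r3<-Mul1 // r0:8,r1:6,r2:4,r3:Mul1
cycle 2: issue MUL r1<-Mul2 // r0:8,r1:Mul2,r2:4,r3:Mul1
cycle 3: issue SUB r1<-Add1 // r0:8,r1:Add1,r2:4,r3:Mul1
cycle 4: issue ADD r0<-Add2 // r0:Add2,r1:Add1,r2:4,r3:Mul1
cycle 5: CDB Mul1=16; issue ADD r3<-Add3 // r0:Add2,r1:Add1,r2:4,r3:Add3
cycle 6: stall // r0:Add2,r1:Add1,r2:4,r3:Add3
cycle 7: stall // r0:Add2,r1:Add1,r2:4,r3:Add3
cycle 8: CDB Add1=-8; issue ADD r2<-Add1 // r0:Add2,r1:-8,r2:Add1,r3:Add3
cycle 9: CDB Mul2=128; issue MUL r1<-Mul1 // r0:Add2,r1:Mul1,r2:Add1,r3:Add3
cycle 10: stall // r0:Add2,r1:Mul1,r2:Add1,r3:Add3
cycle 11: CDB Add2=0; issue ADD r0<-Add2 // r0:Add2,r1:Mul1,r2:Add1,r3:Add3
cycle 12: stall // r0:Add2,r1:Mul1,r2:Add1,r3:Add3
cycle 13: stall // r0:Add2,r1:Mul1,r2:Add1,r3:Add3
cycle 14: CDB Add1=0; issue ADD r2<-Add1 // r0:Add2,r1:Mul1,r2:Add1,r3:Add3
cycle 15: CDB Add3=16 // r0:Add2,r1:Mul1,r2:Add1,r3:16
cycle 16: - // r0:Add2,r1:Mul1,r2:Add1,r3:16
cycle 17: - // r0:Add2,r1:Mul1,r2:Add1,r3:16
cycle 18: CDB Add2=32 // r0:32,r1:Mul1,r2:Add1,r3:16

STATUS = VALUE 32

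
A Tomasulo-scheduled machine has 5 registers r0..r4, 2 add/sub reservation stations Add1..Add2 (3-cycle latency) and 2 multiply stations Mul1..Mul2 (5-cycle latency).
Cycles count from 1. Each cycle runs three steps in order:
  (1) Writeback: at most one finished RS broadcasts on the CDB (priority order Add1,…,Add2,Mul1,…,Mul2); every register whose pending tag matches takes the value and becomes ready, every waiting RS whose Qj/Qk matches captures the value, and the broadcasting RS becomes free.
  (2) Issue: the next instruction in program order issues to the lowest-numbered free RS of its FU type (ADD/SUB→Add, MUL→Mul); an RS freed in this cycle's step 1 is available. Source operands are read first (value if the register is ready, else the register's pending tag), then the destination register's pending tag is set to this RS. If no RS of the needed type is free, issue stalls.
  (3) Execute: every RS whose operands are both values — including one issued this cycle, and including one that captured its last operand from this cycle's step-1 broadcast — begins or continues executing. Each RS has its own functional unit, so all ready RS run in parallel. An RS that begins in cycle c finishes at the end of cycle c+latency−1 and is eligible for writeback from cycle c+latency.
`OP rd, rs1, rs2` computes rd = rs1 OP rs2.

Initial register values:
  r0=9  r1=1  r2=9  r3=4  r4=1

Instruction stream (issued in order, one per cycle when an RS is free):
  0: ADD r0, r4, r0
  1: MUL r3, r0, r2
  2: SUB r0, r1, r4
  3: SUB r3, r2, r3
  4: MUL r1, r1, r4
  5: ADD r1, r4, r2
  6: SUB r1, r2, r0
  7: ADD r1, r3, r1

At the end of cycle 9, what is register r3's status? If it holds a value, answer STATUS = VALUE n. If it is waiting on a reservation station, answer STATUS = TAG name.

cycle 1: issue ADD r0<-Add1 // r0:Add1,r1:1,r2:9,r3:4,r4:1
cycle 2: issue MUL r3<-Mul1 // r0:Add1,r1:1,r2:9,r3:Mul1,r4:1
cycle 3: issue SUB r0<-Add2 // r0:Add2,r1:1,r2:9,r3:Mul1,r4:1
cycle 4: CDB Add1=10; issue SUB r3<-Add1 // r0:Add2,r1:1,r2:9,r3:Add1,r4:1
cycle 5: issue MUL r1<-Mul2 // r0:Add2,r1:Mul2,r2:9,r3:Add1,r4:1
cycle 6: CDB Add2=0; issue ADD r1<-Add2 // r0:0,r1:Add2,r2:9,r3:Add1,r4:1
cycle 7: stall // r0:0,r1:Add2,r2:9,r3:Add1,r4:1
cycle 8: stall // r0:0,r1:Add2,r2:9,r3:Add1,r4:1
cycle 9: CDB Add2=10; issue SUB r1<-Add2 // r0:0,r1:Add2,r2:9,r3:Add1,r4:1

STATUS = TAG Add1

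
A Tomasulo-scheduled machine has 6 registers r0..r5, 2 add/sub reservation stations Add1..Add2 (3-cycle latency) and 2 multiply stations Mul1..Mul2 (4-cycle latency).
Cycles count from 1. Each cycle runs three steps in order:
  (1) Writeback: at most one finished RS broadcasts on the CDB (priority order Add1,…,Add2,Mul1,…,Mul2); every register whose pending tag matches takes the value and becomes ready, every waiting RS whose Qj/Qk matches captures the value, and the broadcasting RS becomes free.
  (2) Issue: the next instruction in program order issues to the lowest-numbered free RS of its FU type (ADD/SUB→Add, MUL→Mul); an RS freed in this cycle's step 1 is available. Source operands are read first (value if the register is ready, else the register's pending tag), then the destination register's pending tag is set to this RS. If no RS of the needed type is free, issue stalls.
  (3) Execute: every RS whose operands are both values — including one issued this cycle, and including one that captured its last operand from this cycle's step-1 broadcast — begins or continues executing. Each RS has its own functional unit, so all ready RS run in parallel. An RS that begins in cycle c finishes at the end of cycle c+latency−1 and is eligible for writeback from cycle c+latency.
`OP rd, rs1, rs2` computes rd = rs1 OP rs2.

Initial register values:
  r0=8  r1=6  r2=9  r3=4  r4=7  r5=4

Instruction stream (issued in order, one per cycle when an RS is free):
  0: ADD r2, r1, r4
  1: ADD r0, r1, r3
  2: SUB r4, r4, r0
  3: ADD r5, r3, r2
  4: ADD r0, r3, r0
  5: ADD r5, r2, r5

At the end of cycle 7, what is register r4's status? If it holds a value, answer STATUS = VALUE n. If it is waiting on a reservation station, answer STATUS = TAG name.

STATUS = TAG Add1

cycle 1: issue ADD r2<-Add1 // r0:8,r1:6,r2:Add1,r3:4,r4:7,r5:4
cycle 2: issue ADD r0<-Add2 // r0:Add2,r1:6,r2:Add1,r3:4,r4:7,r5:4
cycle 3: stall // r0:Add2,r1:6,r2:Add1,r3:4,r4:7,r5:4
cycle 4: CDB Add1=13; issue SUB r4<-Add1 // r0:Add2,r1:6,r2:13,r3:4,r4:Add1,r5:4
cycle 5: CDB Add2=10; issue ADD r5<-Add2 // r0:10,r1:6,r2:13,r3:4,r4:Add1,r5:Add2
cycle 6: stall // r0:10,r1:6,r2:13,r3:4,r4:Add1,r5:Add2
cycle 7: stall // r0:10,r1:6,r2:13,r3:4,r4:Add1,r5:Add2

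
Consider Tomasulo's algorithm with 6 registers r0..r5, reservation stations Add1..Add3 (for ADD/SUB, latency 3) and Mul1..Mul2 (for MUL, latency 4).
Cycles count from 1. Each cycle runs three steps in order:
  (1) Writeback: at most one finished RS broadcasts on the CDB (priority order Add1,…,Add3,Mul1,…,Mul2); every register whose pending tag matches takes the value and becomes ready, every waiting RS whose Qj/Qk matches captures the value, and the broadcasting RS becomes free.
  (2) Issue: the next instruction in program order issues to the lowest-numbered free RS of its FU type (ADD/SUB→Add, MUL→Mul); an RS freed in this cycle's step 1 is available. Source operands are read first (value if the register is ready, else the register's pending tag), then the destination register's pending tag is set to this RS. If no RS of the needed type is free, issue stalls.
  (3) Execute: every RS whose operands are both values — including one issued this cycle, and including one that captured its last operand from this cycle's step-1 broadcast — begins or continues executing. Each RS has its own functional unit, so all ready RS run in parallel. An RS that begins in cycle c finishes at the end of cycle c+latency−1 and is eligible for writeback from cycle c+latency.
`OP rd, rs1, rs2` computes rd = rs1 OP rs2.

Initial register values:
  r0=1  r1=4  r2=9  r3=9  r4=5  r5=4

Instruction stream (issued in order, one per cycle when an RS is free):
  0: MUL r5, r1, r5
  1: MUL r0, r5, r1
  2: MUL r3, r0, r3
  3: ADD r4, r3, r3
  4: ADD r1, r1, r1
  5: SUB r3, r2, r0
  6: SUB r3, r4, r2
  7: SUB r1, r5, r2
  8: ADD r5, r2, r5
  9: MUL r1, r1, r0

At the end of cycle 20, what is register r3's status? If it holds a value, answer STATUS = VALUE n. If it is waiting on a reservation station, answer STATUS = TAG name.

cycle 1: issue MUL r5<-Mul1 // r0:1,r1:4,r2:9,r3:9,r4:5,r5:Mul1
cycle 2: issue MUL r0<-Mul2 // r0:Mul2,r1:4,r2:9,r3:9,r4:5,r5:Mul1
cycle 3: stall // r0:Mul2,r1:4,r2:9,r3:9,r4:5,r5:Mul1
cycle 4: stall // r0:Mul2,r1:4,r2:9,r3:9,r4:5,r5:Mul1
cycle 5: CDB Mul1=16; issue MUL r3<-Mul1 // r0:Mul2,r1:4,r2:9,r3:Mul1,r4:5,r5:16
cycle 6: issue ADD r4<-Add1 // r0:Mul2,r1:4,r2:9,r3:Mul1,r4:Add1,r5:16
cycle 7: issue ADD r1<-Add2 // r0:Mul2,r1:Add2,r2:9,r3:Mul1,r4:Add1,r5:16
cycle 8: issue SUB r3<-Add3 // r0:Mul2,r1:Add2,r2:9,r3:Add3,r4:Add1,r5:16
cycle 9: CDB Mul2=64; stall // r0:64,r1:Add2,r2:9,r3:Add3,r4:Add1,r5:16
cycle 10: CDB Add2=8; issue SUB r3<-Add2 // r0:64,r1:8,r2:9,r3:Add2,r4:Add1,r5:16
cycle 11: stall // r0:64,r1:8,r2:9,r3:Add2,r4:Add1,r5:16
cycle 12: CDB Add3=-55; issue SUB r1<-Add3 // r0:64,r1:Add3,r2:9,r3:Add2,r4:Add1,r5:16
cycle 13: CDB Mul1=576; stall // r0:64,r1:Add3,r2:9,r3:Add2,r4:Add1,r5:16
cycle 14: stall // r0:64,r1:Add3,r2:9,r3:Add2,r4:Add1,r5:16
cycle 15: CDB Add3=7; issue ADD r5<-Add3 // r0:64,r1:7,r2:9,r3:Add2,r4:Add1,r5:Add3
cycle 16: CDB Add1=1152; issue MUL r1<-Mul1 // r0:64,r1:Mul1,r2:9,r3:Add2,r4:1152,r5:Add3
cycle 17: - // r0:64,r1:Mul1,r2:9,r3:Add2,r4:1152,r5:Add3
cycle 18: CDB Add3=25 // r0:64,r1:Mul1,r2:9,r3:Add2,r4:1152,r5:25
cycle 19: CDB Add2=1143 // r0:64,r1:Mul1,r2:9,r3:1143,r4:1152,r5:25
cycle 20: CDB Mul1=448 // r0:64,r1:448,r2:9,r3:1143,r4:1152,r5:25

STATUS = VALUE 1143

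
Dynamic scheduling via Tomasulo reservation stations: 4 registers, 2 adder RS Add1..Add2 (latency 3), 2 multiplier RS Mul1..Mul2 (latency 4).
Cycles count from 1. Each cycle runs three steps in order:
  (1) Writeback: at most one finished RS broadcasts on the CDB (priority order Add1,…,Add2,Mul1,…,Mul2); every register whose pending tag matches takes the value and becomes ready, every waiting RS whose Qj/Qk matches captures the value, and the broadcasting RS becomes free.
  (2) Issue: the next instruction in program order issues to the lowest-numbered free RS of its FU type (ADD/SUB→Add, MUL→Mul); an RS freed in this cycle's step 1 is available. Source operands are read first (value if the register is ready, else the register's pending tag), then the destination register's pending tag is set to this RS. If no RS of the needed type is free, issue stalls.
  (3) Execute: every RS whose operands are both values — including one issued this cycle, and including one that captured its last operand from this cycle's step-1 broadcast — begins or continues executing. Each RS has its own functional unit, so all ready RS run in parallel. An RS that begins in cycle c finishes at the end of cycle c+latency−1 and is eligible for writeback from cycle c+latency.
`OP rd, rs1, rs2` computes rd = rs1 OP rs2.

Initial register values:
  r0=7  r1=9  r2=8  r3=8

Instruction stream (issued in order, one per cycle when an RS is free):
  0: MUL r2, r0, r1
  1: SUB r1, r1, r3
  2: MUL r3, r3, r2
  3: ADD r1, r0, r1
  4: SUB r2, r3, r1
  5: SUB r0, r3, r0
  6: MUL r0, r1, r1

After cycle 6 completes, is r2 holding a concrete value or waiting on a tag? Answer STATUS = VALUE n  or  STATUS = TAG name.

STATUS = TAG Add1

  c1: issue MUL r2<-Mul1  regs: r0:7,r1:9,r2:Mul1,r3:8
  c2: issue SUB r1<-Add1  regs: r0:7,r1:Add1,r2:Mul1,r3:8
  c3: issue MUL r3<-Mul2  regs: r0:7,r1:Add1,r2:Mul1,r3:Mul2
  c4: issue ADD r1<-Add2  regs: r0:7,r1:Add2,r2:Mul1,r3:Mul2
  c5: CDB Add1=1; issue SUB r2<-Add1  regs: r0:7,r1:Add2,r2:Add1,r3:Mul2
  c6: CDB Mul1=63; stall  regs: r0:7,r1:Add2,r2:Add1,r3:Mul2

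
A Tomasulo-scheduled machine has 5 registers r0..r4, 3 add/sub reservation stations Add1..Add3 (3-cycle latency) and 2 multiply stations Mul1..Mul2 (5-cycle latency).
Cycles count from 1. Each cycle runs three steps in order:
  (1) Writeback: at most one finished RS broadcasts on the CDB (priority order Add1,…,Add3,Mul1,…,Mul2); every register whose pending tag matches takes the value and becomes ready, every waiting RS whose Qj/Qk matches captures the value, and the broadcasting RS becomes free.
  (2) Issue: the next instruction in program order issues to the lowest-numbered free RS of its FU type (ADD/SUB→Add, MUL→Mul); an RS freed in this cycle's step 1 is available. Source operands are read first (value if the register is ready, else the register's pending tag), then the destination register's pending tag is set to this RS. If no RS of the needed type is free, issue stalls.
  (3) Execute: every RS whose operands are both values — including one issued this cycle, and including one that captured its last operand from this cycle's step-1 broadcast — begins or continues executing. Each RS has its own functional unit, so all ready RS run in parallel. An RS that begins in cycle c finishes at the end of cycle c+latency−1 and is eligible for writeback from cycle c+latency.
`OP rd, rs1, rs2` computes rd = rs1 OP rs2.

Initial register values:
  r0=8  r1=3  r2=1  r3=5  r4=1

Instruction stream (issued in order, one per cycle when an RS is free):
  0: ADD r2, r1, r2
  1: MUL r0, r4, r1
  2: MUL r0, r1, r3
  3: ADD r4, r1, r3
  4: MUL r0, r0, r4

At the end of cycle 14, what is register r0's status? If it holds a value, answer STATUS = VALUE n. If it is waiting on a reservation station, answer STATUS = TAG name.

STATUS = VALUE 120

c1: issue ADD r2<-Add1 | r0:8,r1:3,r2:Add1,r3:5,r4:1
c2: issue MUL r0<-Mul1 | r0:Mul1,r1:3,r2:Add1,r3:5,r4:1
c3: issue MUL r0<-Mul2 | r0:Mul2,r1:3,r2:Add1,r3:5,r4:1
c4: CDB Add1=4; issue ADD r4<-Add1 | r0:Mul2,r1:3,r2:4,r3:5,r4:Add1
c5: stall | r0:Mul2,r1:3,r2:4,r3:5,r4:Add1
c6: stall | r0:Mul2,r1:3,r2:4,r3:5,r4:Add1
c7: CDB Add1=8; stall | r0:Mul2,r1:3,r2:4,r3:5,r4:8
c8: CDB Mul1=3; issue MUL r0<-Mul1 | r0:Mul1,r1:3,r2:4,r3:5,r4:8
c9: CDB Mul2=15 | r0:Mul1,r1:3,r2:4,r3:5,r4:8
c10: - | r0:Mul1,r1:3,r2:4,r3:5,r4:8
c11: - | r0:Mul1,r1:3,r2:4,r3:5,r4:8
c12: - | r0:Mul1,r1:3,r2:4,r3:5,r4:8
c13: - | r0:Mul1,r1:3,r2:4,r3:5,r4:8
c14: CDB Mul1=120 | r0:120,r1:3,r2:4,r3:5,r4:8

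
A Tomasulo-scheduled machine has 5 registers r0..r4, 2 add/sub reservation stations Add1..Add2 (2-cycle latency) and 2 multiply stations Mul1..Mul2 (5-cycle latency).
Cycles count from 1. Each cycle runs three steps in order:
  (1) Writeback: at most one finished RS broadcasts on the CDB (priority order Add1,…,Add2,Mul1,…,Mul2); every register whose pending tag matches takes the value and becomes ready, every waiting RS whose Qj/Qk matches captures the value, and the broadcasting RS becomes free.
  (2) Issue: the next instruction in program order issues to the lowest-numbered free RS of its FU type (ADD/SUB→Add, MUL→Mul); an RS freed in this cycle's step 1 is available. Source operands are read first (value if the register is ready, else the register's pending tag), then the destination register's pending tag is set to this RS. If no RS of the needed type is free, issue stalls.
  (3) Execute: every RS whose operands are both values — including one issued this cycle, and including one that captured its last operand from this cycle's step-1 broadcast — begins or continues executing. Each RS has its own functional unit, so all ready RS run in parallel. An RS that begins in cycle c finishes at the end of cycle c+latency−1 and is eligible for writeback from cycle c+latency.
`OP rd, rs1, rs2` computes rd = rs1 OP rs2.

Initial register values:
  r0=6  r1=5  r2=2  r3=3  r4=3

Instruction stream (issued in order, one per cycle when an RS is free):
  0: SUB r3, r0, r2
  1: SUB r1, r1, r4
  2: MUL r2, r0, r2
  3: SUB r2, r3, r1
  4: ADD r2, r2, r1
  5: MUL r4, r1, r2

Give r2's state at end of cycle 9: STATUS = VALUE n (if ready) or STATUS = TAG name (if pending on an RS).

c1: issue SUB r3<-Add1 | r0:6,r1:5,r2:2,r3:Add1,r4:3
c2: issue SUB r1<-Add2 | r0:6,r1:Add2,r2:2,r3:Add1,r4:3
c3: CDB Add1=4; issue MUL r2<-Mul1 | r0:6,r1:Add2,r2:Mul1,r3:4,r4:3
c4: CDB Add2=2; issue SUB r2<-Add1 | r0:6,r1:2,r2:Add1,r3:4,r4:3
c5: issue ADD r2<-Add2 | r0:6,r1:2,r2:Add2,r3:4,r4:3
c6: CDB Add1=2; issue MUL r4<-Mul2 | r0:6,r1:2,r2:Add2,r3:4,r4:Mul2
c7: - | r0:6,r1:2,r2:Add2,r3:4,r4:Mul2
c8: CDB Add2=4 | r0:6,r1:2,r2:4,r3:4,r4:Mul2
c9: CDB Mul1=12 | r0:6,r1:2,r2:4,r3:4,r4:Mul2

STATUS = VALUE 4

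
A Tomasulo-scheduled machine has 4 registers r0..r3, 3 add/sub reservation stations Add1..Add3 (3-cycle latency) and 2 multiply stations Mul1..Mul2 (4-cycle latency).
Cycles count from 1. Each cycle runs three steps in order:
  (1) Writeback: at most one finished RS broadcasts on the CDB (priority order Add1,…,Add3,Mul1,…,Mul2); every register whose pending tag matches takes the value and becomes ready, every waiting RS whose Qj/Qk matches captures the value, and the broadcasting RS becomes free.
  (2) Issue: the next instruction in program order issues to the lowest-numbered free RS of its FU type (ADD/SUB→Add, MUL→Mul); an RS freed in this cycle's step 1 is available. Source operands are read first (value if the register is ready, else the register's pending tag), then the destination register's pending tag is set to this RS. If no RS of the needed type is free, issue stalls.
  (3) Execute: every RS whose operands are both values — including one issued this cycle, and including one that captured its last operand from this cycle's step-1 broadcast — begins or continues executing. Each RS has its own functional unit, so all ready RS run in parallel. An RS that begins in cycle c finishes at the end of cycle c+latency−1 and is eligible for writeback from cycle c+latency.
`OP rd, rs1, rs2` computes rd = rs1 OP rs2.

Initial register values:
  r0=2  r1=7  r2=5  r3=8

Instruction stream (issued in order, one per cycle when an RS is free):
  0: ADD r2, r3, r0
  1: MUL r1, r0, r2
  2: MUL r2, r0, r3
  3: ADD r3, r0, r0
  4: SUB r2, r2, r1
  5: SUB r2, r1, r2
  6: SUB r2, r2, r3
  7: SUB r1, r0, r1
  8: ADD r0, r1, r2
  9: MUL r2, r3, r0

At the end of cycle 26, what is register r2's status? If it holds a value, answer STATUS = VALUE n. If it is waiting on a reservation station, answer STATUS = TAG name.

cycle 1: issue ADD r2<-Add1 // r0:2,r1:7,r2:Add1,r3:8
cycle 2: issue MUL r1<-Mul1 // r0:2,r1:Mul1,r2:Add1,r3:8
cycle 3: issue MUL r2<-Mul2 // r0:2,r1:Mul1,r2:Mul2,r3:8
cycle 4: CDB Add1=10; issue ADD r3<-Add1 // r0:2,r1:Mul1,r2:Mul2,r3:Add1
cycle 5: issue SUB r2<-Add2 // r0:2,r1:Mul1,r2:Add2,r3:Add1
cycle 6: issue SUB r2<-Add3 // r0:2,r1:Mul1,r2:Add3,r3:Add1
cycle 7: CDB Add1=4; issue SUB r2<-Add1 // r0:2,r1:Mul1,r2:Add1,r3:4
cycle 8: CDB Mul1=20; stall // r0:2,r1:20,r2:Add1,r3:4
cycle 9: CDB Mul2=16; stall // r0:2,r1:20,r2:Add1,r3:4
cycle 10: stall // r0:2,r1:20,r2:Add1,r3:4
cycle 11: stall // r0:2,r1:20,r2:Add1,r3:4
cycle 12: CDB Add2=-4; issue SUB r1<-Add2 // r0:2,r1:Add2,r2:Add1,r3:4
cycle 13: stall // r0:2,r1:Add2,r2:Add1,r3:4
cycle 14: stall // r0:2,r1:Add2,r2:Add1,r3:4
cycle 15: CDB Add2=-18; issue ADD r0<-Add2 // r0:Add2,r1:-18,r2:Add1,r3:4
cycle 16: CDB Add3=24; issue MUL r2<-Mul1 // r0:Add2,r1:-18,r2:Mul1,r3:4
cycle 17: - // r0:Add2,r1:-18,r2:Mul1,r3:4
cycle 18: - // r0:Add2,r1:-18,r2:Mul1,r3:4
cycle 19: CDB Add1=20 // r0:Add2,r1:-18,r2:Mul1,r3:4
cycle 20: - // r0:Add2,r1:-18,r2:Mul1,r3:4
cycle 21: - // r0:Add2,r1:-18,r2:Mul1,r3:4
cycle 22: CDB Add2=2 // r0:2,r1:-18,r2:Mul1,r3:4
cycle 23: - // r0:2,r1:-18,r2:Mul1,r3:4
cycle 24: - // r0:2,r1:-18,r2:Mul1,r3:4
cycle 25: - // r0:2,r1:-18,r2:Mul1,r3:4
cycle 26: CDB Mul1=8 // r0:2,r1:-18,r2:8,r3:4

STATUS = VALUE 8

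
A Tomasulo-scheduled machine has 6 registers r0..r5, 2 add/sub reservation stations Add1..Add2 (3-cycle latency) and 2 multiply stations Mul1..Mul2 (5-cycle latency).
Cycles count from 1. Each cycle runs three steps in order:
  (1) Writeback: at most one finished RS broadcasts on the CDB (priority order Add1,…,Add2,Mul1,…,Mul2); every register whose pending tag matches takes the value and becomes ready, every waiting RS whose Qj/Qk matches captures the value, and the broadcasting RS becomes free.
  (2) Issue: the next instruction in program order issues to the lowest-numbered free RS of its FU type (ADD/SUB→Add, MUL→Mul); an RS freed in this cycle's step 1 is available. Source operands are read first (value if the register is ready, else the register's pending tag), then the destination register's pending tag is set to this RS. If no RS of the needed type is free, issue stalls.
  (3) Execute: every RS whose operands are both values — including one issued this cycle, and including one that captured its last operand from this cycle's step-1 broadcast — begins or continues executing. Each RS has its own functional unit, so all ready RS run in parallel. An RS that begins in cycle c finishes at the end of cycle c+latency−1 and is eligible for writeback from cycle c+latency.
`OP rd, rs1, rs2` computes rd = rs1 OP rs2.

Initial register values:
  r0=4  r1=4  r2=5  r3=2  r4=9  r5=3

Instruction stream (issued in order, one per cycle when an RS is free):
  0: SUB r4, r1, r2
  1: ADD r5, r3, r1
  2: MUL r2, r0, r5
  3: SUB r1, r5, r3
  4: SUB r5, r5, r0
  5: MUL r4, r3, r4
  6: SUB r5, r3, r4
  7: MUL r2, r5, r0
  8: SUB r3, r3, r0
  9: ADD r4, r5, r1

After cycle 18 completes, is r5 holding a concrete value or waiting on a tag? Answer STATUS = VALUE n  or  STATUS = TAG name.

cycle 1: issue SUB r4<-Add1 // r0:4,r1:4,r2:5,r3:2,r4:Add1,r5:3
cycle 2: issue ADD r5<-Add2 // r0:4,r1:4,r2:5,r3:2,r4:Add1,r5:Add2
cycle 3: issue MUL r2<-Mul1 // r0:4,r1:4,r2:Mul1,r3:2,r4:Add1,r5:Add2
cycle 4: CDB Add1=-1; issue SUB r1<-Add1 // r0:4,r1:Add1,r2:Mul1,r3:2,r4:-1,r5:Add2
cycle 5: CDB Add2=6; issue SUB r5<-Add2 // r0:4,r1:Add1,r2:Mul1,r3:2,r4:-1,r5:Add2
cycle 6: issue MUL r4<-Mul2 // r0:4,r1:Add1,r2:Mul1,r3:2,r4:Mul2,r5:Add2
cycle 7: stall // r0:4,r1:Add1,r2:Mul1,r3:2,r4:Mul2,r5:Add2
cycle 8: CDB Add1=4; issue SUB r5<-Add1 // r0:4,r1:4,r2:Mul1,r3:2,r4:Mul2,r5:Add1
cycle 9: CDB Add2=2; stall // r0:4,r1:4,r2:Mul1,r3:2,r4:Mul2,r5:Add1
cycle 10: CDB Mul1=24; issue MUL r2<-Mul1 // r0:4,r1:4,r2:Mul1,r3:2,r4:Mul2,r5:Add1
cycle 11: CDB Mul2=-2; issue SUB r3<-Add2 // r0:4,r1:4,r2:Mul1,r3:Add2,r4:-2,r5:Add1
cycle 12: stall // r0:4,r1:4,r2:Mul1,r3:Add2,r4:-2,r5:Add1
cycle 13: stall // r0:4,r1:4,r2:Mul1,r3:Add2,r4:-2,r5:Add1
cycle 14: CDB Add1=4; issue ADD r4<-Add1 // r0:4,r1:4,r2:Mul1,r3:Add2,r4:Add1,r5:4
cycle 15: CDB Add2=-2 // r0:4,r1:4,r2:Mul1,r3:-2,r4:Add1,r5:4
cycle 16: - // r0:4,r1:4,r2:Mul1,r3:-2,r4:Add1,r5:4
cycle 17: CDB Add1=8 // r0:4,r1:4,r2:Mul1,r3:-2,r4:8,r5:4
cycle 18: - // r0:4,r1:4,r2:Mul1,r3:-2,r4:8,r5:4

STATUS = VALUE 4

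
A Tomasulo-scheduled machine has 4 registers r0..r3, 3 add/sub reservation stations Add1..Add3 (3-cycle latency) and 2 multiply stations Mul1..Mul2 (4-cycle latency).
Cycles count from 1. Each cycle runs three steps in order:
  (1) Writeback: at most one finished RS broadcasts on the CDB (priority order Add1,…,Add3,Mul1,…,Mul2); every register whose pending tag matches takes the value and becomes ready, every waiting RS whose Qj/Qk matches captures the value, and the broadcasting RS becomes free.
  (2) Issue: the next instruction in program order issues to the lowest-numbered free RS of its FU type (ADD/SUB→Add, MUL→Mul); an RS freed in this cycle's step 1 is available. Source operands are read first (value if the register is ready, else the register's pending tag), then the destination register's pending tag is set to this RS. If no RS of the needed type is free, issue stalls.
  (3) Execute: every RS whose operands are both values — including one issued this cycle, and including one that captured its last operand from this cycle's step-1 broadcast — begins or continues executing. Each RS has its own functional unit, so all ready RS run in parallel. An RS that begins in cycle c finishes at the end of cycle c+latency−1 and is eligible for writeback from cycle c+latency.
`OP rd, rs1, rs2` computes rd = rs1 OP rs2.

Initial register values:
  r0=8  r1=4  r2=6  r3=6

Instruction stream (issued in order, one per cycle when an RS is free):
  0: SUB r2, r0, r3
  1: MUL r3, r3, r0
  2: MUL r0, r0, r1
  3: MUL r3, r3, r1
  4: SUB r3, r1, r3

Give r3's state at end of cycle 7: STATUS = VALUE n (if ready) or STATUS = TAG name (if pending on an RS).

STATUS = TAG Add1

  c1: issue SUB r2<-Add1  regs: r0:8,r1:4,r2:Add1,r3:6
  c2: issue MUL r3<-Mul1  regs: r0:8,r1:4,r2:Add1,r3:Mul1
  c3: issue MUL r0<-Mul2  regs: r0:Mul2,r1:4,r2:Add1,r3:Mul1
  c4: CDB Add1=2; stall  regs: r0:Mul2,r1:4,r2:2,r3:Mul1
  c5: stall  regs: r0:Mul2,r1:4,r2:2,r3:Mul1
  c6: CDB Mul1=48; issue MUL r3<-Mul1  regs: r0:Mul2,r1:4,r2:2,r3:Mul1
  c7: CDB Mul2=32; issue SUB r3<-Add1  regs: r0:32,r1:4,r2:2,r3:Add1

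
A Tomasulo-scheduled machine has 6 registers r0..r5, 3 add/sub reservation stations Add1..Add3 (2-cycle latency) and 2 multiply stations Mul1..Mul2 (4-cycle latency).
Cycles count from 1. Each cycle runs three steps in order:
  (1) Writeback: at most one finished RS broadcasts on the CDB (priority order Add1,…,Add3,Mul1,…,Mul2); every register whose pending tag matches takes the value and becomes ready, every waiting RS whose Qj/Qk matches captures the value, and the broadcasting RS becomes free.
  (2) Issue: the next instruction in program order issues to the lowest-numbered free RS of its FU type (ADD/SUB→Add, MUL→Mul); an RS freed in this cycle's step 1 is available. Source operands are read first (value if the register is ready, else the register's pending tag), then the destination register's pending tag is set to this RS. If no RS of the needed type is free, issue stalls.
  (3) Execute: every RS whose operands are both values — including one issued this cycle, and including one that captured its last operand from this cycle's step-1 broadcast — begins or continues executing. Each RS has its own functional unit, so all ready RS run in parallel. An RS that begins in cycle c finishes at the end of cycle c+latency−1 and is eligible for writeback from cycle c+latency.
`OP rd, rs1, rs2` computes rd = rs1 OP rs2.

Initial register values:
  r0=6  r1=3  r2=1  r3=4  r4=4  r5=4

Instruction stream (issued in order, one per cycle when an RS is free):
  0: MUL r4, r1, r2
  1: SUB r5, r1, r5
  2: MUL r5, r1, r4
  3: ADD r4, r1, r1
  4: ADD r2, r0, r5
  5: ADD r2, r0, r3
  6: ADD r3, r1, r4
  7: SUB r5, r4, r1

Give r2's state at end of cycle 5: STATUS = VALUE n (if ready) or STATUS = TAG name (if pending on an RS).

STATUS = TAG Add2

  c1: issue MUL r4<-Mul1  regs: r0:6,r1:3,r2:1,r3:4,r4:Mul1,r5:4
  c2: issue SUB r5<-Add1  regs: r0:6,r1:3,r2:1,r3:4,r4:Mul1,r5:Add1
  c3: issue MUL r5<-Mul2  regs: r0:6,r1:3,r2:1,r3:4,r4:Mul1,r5:Mul2
  c4: CDB Add1=-1; issue ADD r4<-Add1  regs: r0:6,r1:3,r2:1,r3:4,r4:Add1,r5:Mul2
  c5: CDB Mul1=3; issue ADD r2<-Add2  regs: r0:6,r1:3,r2:Add2,r3:4,r4:Add1,r5:Mul2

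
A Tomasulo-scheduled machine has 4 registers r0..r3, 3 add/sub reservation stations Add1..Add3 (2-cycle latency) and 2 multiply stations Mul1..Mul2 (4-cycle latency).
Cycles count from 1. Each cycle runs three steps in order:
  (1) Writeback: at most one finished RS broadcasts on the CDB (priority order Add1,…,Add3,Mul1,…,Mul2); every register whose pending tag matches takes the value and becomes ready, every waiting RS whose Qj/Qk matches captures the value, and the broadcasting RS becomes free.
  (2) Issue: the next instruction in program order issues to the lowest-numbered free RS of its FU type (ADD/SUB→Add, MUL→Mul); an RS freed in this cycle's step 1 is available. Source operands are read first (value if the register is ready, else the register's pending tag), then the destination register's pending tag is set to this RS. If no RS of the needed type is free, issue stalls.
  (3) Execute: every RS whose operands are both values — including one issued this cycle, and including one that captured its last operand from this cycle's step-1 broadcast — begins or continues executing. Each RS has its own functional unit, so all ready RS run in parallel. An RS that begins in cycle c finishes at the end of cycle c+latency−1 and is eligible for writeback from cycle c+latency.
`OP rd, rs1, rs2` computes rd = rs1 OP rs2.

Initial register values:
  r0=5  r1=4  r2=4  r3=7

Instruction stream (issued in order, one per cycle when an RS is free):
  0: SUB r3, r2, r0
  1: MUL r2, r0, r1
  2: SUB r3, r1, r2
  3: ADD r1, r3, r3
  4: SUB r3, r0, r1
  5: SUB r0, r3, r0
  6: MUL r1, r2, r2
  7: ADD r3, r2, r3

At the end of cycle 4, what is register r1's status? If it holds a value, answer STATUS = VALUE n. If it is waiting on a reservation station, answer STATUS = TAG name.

c1: issue SUB r3<-Add1 | r0:5,r1:4,r2:4,r3:Add1
c2: issue MUL r2<-Mul1 | r0:5,r1:4,r2:Mul1,r3:Add1
c3: CDB Add1=-1; issue SUB r3<-Add1 | r0:5,r1:4,r2:Mul1,r3:Add1
c4: issue ADD r1<-Add2 | r0:5,r1:Add2,r2:Mul1,r3:Add1

STATUS = TAG Add2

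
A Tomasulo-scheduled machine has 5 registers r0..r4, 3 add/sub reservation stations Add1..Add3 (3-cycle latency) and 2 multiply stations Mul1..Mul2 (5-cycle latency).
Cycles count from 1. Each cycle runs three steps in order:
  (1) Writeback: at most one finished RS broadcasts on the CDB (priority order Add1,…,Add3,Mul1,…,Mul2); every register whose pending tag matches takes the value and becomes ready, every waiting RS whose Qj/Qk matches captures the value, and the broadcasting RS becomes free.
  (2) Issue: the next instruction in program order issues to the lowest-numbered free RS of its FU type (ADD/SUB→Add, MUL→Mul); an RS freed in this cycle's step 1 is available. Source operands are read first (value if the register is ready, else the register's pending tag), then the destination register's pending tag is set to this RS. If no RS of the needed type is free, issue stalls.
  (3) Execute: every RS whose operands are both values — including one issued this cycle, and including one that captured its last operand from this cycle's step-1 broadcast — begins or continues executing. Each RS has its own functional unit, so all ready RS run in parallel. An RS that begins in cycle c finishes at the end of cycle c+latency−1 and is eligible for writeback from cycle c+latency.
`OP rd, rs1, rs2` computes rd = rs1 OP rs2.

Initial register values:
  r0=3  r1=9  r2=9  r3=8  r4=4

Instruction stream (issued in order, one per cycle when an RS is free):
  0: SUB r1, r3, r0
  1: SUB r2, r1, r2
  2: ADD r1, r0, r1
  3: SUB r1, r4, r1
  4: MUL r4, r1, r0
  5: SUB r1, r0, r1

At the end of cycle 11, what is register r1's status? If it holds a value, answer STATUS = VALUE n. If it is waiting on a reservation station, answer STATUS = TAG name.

STATUS = TAG Add2

cycle 1: issue SUB r1<-Add1 // r0:3,r1:Add1,r2:9,r3:8,r4:4
cycle 2: issue SUB r2<-Add2 // r0:3,r1:Add1,r2:Add2,r3:8,r4:4
cycle 3: issue ADD r1<-Add3 // r0:3,r1:Add3,r2:Add2,r3:8,r4:4
cycle 4: CDB Add1=5; issue SUB r1<-Add1 // r0:3,r1:Add1,r2:Add2,r3:8,r4:4
cycle 5: issue MUL r4<-Mul1 // r0:3,r1:Add1,r2:Add2,r3:8,r4:Mul1
cycle 6: stall // r0:3,r1:Add1,r2:Add2,r3:8,r4:Mul1
cycle 7: CDB Add2=-4; issue SUB r1<-Add2 // r0:3,r1:Add2,r2:-4,r3:8,r4:Mul1
cycle 8: CDB Add3=8 // r0:3,r1:Add2,r2:-4,r3:8,r4:Mul1
cycle 9: - // r0:3,r1:Add2,r2:-4,r3:8,r4:Mul1
cycle 10: - // r0:3,r1:Add2,r2:-4,r3:8,r4:Mul1
cycle 11: CDB Add1=-4 // r0:3,r1:Add2,r2:-4,r3:8,r4:Mul1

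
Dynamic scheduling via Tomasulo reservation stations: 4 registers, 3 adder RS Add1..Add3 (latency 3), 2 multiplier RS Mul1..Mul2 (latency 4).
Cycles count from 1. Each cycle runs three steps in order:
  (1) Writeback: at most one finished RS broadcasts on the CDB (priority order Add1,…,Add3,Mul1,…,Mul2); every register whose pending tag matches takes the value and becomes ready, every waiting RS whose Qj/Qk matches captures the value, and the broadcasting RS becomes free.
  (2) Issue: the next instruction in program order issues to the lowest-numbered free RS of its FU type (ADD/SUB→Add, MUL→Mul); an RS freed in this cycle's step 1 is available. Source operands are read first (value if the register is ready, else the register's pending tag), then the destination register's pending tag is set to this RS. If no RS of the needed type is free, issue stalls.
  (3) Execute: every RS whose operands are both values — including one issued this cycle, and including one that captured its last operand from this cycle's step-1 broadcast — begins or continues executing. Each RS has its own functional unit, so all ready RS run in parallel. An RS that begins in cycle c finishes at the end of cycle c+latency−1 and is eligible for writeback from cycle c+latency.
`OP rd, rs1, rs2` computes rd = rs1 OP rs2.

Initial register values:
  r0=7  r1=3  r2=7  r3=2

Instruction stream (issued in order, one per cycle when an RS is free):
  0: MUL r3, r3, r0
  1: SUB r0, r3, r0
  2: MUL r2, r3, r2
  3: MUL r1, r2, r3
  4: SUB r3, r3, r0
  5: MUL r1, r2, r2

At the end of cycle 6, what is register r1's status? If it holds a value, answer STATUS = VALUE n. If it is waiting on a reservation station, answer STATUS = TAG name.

STATUS = TAG Mul1

cycle 1: issue MUL r3<-Mul1 // r0:7,r1:3,r2:7,r3:Mul1
cycle 2: issue SUB r0<-Add1 // r0:Add1,r1:3,r2:7,r3:Mul1
cycle 3: issue MUL r2<-Mul2 // r0:Add1,r1:3,r2:Mul2,r3:Mul1
cycle 4: stall // r0:Add1,r1:3,r2:Mul2,r3:Mul1
cycle 5: CDB Mul1=14; issue MUL r1<-Mul1 // r0:Add1,r1:Mul1,r2:Mul2,r3:14
cycle 6: issue SUB r3<-Add2 // r0:Add1,r1:Mul1,r2:Mul2,r3:Add2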